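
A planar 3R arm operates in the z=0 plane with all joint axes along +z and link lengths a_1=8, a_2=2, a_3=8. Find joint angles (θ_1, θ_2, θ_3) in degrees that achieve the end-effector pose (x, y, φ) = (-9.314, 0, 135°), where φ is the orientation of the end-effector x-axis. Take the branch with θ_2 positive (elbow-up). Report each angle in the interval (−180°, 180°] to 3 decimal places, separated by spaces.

wrist centre = target − a_3·(cos φ, sin φ) = (-3.6571, -5.6569)
cos θ_2 = (45.3747−8²−2²)/(2·8·2) = -0.7070; θ_2 = 134.9946° (elbow-up)
β = atan2(-5.6569,-3.6571) = -122.8826°; ψ = atan2(1.4143,6.5859) = 12.1204°
θ_1 = β − ψ = -135.0030°
θ_3 = φ − θ_1 − θ_2 = 135.0084° (wrapped to (-180°,180°])

-135.003 134.995 135.008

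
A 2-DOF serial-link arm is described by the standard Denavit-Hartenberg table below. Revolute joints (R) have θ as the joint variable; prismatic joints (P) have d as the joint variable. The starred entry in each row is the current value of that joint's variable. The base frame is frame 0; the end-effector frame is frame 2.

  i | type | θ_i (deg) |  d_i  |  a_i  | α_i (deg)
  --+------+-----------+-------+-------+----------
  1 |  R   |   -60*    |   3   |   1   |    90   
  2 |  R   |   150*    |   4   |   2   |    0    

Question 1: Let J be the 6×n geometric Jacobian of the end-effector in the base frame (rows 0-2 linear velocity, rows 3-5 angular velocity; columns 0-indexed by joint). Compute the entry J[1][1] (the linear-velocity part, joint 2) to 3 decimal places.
0.866

axis z_1 = (-0.8660,-0.5000,0.0000); lever o_n−o_1 = (-4.3301,-0.5000,1.0000)
cross product → J_v[:, 1] = (-0.5000,0.8660,-1.7321)
J_ω[:, 1] = z_1
entry J[1][1] = 0.8660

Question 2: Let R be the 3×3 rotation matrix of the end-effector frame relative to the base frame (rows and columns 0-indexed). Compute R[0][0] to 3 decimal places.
End-effector x-axis (col 0 of R) = (-0.4330,0.7500,0.5000)
R[0][0] = -0.4330

-0.433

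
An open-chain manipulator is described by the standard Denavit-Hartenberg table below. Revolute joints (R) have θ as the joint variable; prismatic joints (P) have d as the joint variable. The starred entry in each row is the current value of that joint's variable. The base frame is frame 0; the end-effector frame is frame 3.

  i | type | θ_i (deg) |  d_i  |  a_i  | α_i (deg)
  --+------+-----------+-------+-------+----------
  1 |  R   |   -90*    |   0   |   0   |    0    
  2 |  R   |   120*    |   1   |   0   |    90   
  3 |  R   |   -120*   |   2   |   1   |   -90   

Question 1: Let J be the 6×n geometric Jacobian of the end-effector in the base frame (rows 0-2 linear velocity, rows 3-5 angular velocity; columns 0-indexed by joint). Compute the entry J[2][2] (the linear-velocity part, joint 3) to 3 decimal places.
axis z_2 = (0.5000,-0.8660,0.0000); lever o_n−o_2 = (0.5670,-1.9821,-0.8660)
cross product → J_v[:, 2] = (0.7500,0.4330,-0.5000)
J_ω[:, 2] = z_2
entry J[2][2] = -0.5000

-0.500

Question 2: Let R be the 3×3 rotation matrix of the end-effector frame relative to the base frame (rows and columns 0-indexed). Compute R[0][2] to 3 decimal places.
End-effector z-axis (col 2 of R) = (0.7500,0.4330,-0.5000)
R[0][2] = 0.7500

0.750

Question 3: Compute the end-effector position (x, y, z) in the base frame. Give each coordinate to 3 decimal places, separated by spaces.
after link 1: o_1 = (0.0000, 0.0000, 0.0000)
after link 2: o_2 = (0.0000, 0.0000, 1.0000)
after link 3: o_3 = (0.5670, -1.9821, 0.1340)

0.567 -1.982 0.134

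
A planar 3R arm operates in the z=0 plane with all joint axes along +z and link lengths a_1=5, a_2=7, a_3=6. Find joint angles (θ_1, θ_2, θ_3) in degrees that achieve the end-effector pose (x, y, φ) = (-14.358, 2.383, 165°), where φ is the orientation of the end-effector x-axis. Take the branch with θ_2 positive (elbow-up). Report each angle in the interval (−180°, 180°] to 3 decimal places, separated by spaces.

wrist centre = target − a_3·(cos φ, sin φ) = (-8.5624, 0.8301)
cos θ_2 = (74.0045−5²−7²)/(2·5·7) = 0.0001; θ_2 = 89.9963° (elbow-up)
β = atan2(0.8301,-8.5624) = 174.4628°; ψ = atan2(7.0000,5.0005) = 54.4599°
θ_1 = β − ψ = 120.0029°
θ_3 = φ − θ_1 − θ_2 = -44.9992° (wrapped to (-180°,180°])

120.003 89.996 -44.999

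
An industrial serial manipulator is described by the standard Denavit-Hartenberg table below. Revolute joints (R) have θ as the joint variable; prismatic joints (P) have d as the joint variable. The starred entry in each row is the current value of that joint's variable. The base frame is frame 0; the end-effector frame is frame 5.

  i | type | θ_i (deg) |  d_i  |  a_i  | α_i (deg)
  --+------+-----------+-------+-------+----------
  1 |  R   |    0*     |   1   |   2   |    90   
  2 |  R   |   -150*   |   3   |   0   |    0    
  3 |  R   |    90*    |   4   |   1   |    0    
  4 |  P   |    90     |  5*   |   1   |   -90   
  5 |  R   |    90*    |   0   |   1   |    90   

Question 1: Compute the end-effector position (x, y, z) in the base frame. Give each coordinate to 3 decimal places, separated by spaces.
3.366 -11.000 0.634

after link 1: o_1 = (2.0000, 0.0000, 1.0000)
after link 2: o_2 = (2.0000, -3.0000, 1.0000)
after link 3: o_3 = (2.5000, -7.0000, 0.1340)
after link 4: o_4 = (3.3660, -12.0000, 0.6340)
after link 5: o_5 = (3.3660, -11.0000, 0.6340)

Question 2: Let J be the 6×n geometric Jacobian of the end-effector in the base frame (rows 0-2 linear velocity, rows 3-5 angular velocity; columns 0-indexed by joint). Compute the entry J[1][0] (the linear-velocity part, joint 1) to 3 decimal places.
axis z_0 = ẑ; lever o_n−o_0 = (3.3660,-11.0000,0.6340)
cross product → J_v[:, 0] = (11.0000,3.3660,-0.0000)
J_ω[:, 0] = z_0
entry J[1][0] = 3.3660

3.366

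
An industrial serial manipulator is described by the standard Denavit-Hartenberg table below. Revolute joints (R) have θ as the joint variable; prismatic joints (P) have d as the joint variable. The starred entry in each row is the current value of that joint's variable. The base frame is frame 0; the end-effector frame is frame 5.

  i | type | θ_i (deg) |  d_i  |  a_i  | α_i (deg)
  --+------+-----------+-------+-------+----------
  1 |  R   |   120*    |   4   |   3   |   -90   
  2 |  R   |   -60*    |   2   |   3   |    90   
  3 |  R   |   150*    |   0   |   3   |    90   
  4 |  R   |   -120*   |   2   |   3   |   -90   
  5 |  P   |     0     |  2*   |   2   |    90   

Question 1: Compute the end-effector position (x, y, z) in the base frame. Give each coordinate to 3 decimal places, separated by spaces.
-8.523 5.067 3.125

after link 1: o_1 = (-1.5000, 2.5981, 4.0000)
after link 2: o_2 = (-3.9821, 2.8971, 6.5981)
after link 3: o_3 = (-4.6316, 1.0221, 4.3481)
after link 4: o_4 = (-7.1818, 3.4752, 5.0401)
after link 5: o_5 = (-8.5233, 5.0667, 3.1250)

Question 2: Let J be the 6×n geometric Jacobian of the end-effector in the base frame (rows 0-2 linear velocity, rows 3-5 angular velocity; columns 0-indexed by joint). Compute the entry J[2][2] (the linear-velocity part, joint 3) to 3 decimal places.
-2.467

axis z_2 = (0.4330,-0.7500,0.5000); lever o_n−o_2 = (-4.5413,2.1696,-3.4731)
cross product → J_v[:, 2] = (1.5200,-0.7667,-2.4665)
J_ω[:, 2] = z_2
entry J[2][2] = -2.4665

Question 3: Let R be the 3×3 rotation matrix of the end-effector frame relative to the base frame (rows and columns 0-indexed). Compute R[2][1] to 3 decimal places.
-0.900

End-effector y-axis (col 1 of R) = (-0.4040,-0.1663,-0.8995)
R[2][1] = -0.8995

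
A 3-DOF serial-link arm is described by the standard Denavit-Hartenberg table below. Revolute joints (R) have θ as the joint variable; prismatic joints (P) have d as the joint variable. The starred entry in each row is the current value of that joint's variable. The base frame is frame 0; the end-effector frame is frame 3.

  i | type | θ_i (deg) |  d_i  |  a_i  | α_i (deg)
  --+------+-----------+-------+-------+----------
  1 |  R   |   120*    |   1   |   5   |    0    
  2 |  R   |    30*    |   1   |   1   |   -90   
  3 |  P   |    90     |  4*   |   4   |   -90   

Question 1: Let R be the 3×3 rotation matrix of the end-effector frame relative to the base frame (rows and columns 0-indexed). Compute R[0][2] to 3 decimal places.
0.866

End-effector z-axis (col 2 of R) = (0.8660,-0.5000,-0.0000)
R[0][2] = 0.8660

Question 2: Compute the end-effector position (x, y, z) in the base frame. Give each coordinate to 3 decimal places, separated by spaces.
-5.366 1.366 -2.000

after link 1: o_1 = (-2.5000, 4.3301, 1.0000)
after link 2: o_2 = (-3.3660, 4.8301, 2.0000)
after link 3: o_3 = (-5.3660, 1.3660, -2.0000)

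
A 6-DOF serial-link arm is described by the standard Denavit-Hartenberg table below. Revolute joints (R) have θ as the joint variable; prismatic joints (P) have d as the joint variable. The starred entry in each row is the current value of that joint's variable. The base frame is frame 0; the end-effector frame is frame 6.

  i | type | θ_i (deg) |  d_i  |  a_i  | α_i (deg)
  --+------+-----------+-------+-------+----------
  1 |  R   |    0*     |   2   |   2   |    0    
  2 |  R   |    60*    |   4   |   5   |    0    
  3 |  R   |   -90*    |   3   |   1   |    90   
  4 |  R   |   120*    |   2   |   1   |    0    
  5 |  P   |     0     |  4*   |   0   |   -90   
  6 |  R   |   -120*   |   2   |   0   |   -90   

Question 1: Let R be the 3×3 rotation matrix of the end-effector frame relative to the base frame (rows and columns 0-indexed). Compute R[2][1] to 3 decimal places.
End-effector y-axis (col 1 of R) = (0.7500,-0.4330,0.5000)
R[2][1] = 0.5000

0.500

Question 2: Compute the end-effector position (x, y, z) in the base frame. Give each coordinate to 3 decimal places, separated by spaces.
after link 1: o_1 = (2.0000, 0.0000, 2.0000)
after link 2: o_2 = (4.5000, 4.3301, 6.0000)
after link 3: o_3 = (5.3660, 3.8301, 9.0000)
after link 4: o_4 = (3.9330, 2.3481, 9.8660)
after link 5: o_5 = (1.9330, -1.1160, 9.8660)
after link 6: o_6 = (0.4330, -0.2500, 8.8660)

0.433 -0.250 8.866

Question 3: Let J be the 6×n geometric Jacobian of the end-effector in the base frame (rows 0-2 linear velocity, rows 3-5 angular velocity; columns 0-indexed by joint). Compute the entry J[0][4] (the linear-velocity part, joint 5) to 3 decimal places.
-0.500

prismatic axis z_4 = (-0.5000,-0.8660,0.0000)
J_v[:, 4] = z_4; J_ω[:, 4] = (0,0,0)
entry J[0][4] = -0.5000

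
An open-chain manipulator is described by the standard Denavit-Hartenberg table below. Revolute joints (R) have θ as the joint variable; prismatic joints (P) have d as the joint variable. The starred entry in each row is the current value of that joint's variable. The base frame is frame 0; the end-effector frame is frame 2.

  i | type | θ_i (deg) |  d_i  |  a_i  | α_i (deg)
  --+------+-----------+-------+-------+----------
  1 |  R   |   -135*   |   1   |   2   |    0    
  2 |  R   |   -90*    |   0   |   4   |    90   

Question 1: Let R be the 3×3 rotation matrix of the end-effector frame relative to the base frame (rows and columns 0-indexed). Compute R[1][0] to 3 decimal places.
End-effector x-axis (col 0 of R) = (-0.7071,0.7071,0.0000)
R[1][0] = 0.7071

0.707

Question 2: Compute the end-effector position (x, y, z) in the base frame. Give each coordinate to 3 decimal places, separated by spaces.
-4.243 1.414 1.000

after link 1: o_1 = (-1.4142, -1.4142, 1.0000)
after link 2: o_2 = (-4.2426, 1.4142, 1.0000)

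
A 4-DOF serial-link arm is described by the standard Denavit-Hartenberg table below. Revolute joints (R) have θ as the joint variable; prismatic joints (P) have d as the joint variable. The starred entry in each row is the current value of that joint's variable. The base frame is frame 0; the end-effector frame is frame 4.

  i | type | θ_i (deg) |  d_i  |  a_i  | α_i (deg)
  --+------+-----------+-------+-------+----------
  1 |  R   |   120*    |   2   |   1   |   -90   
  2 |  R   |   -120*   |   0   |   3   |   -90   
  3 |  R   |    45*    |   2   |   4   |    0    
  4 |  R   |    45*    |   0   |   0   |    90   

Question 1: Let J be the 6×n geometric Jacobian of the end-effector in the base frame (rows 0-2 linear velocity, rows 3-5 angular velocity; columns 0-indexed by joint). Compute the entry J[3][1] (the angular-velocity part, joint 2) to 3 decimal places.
-0.866

axis z_1 = (-0.8660,-0.5000,0.0000); lever o_n−o_1 = (3.0406,0.3904,6.0476)
cross product → J_v[:, 1] = (-3.0238,5.2373,1.1822)
J_ω[:, 1] = z_1
entry J[3][1] = -0.8660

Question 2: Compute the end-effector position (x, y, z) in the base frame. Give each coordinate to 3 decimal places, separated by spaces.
2.541 1.256 8.048

after link 1: o_1 = (-0.5000, 0.8660, 2.0000)
after link 2: o_2 = (0.2500, -0.4330, 4.5981)
after link 3: o_3 = (2.5406, 1.2565, 8.0476)
after link 4: o_4 = (2.5406, 1.2565, 8.0476)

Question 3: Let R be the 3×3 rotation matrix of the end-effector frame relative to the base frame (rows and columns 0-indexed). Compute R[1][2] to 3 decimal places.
End-effector z-axis (col 2 of R) = (0.2500,-0.4330,0.8660)
R[1][2] = -0.4330

-0.433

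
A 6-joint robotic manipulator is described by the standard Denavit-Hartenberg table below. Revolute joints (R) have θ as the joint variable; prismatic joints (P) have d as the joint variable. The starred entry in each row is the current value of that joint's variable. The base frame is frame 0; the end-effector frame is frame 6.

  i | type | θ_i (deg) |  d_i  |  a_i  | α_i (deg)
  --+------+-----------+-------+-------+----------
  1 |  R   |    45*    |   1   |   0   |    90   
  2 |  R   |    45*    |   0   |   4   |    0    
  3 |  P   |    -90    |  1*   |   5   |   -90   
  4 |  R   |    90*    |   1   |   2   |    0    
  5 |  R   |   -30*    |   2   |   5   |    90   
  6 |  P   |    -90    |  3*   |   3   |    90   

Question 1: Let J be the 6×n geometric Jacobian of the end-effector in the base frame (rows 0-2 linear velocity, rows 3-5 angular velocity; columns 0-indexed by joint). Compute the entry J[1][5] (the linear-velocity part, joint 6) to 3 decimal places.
prismatic axis z_5 = (0.7866,0.0795,-0.6124)
J_v[:, 5] = z_5; J_ω[:, 5] = (0,0,0)
entry J[1][5] = 0.0795

0.079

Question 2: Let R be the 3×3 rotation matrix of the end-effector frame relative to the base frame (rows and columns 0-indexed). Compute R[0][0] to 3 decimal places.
End-effector x-axis (col 0 of R) = (-0.5000,-0.5000,-0.7071)
R[0][0] = -0.5000

-0.500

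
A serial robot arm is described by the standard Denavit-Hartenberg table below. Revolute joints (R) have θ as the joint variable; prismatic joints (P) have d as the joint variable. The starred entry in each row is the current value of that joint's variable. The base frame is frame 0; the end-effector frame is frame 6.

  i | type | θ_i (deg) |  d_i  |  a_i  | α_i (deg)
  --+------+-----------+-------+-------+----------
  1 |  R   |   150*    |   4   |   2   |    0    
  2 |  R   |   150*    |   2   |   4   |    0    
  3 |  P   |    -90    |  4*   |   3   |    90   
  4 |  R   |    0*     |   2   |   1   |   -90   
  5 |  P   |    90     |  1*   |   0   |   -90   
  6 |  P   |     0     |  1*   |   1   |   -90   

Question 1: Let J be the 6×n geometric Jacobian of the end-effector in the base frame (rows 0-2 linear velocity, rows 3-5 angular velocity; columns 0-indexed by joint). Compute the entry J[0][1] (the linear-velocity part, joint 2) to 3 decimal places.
axis z_1 = (0.0000,0.0000,1.0000); lever o_n−o_1 = (-1.0981,-4.0981,7.0000)
cross product → J_v[:, 1] = (4.0981,-1.0981,0.0000)
J_ω[:, 1] = z_1
entry J[0][1] = 4.0981

4.098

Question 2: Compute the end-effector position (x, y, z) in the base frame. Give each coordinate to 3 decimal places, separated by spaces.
after link 1: o_1 = (-1.7321, 1.0000, 4.0000)
after link 2: o_2 = (0.2679, -2.4641, 6.0000)
after link 3: o_3 = (-2.3301, -3.9641, 10.0000)
after link 4: o_4 = (-4.1962, -2.7321, 10.0000)
after link 5: o_5 = (-4.1962, -2.7321, 11.0000)
after link 6: o_6 = (-2.8301, -3.0981, 11.0000)

-2.830 -3.098 11.000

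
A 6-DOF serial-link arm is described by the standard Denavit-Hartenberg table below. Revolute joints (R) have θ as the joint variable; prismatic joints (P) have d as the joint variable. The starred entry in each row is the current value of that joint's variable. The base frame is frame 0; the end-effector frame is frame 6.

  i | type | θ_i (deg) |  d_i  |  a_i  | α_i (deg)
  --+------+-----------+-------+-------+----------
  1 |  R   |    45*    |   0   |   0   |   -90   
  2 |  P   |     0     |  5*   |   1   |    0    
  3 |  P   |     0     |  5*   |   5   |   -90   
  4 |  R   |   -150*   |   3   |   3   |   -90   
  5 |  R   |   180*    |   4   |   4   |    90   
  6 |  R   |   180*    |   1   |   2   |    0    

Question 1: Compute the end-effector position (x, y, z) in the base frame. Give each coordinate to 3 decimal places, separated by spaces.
-4.830 14.919 -2.000

after link 1: o_1 = (0.0000, 0.0000, 0.0000)
after link 2: o_2 = (-2.8284, 4.2426, 0.0000)
after link 3: o_3 = (-2.8284, 11.3137, 0.0000)
after link 4: o_4 = (-5.7262, 10.5373, -3.0000)
after link 5: o_5 = (-2.8978, 15.4362, -3.0000)
after link 6: o_6 = (-4.8296, 14.9186, -2.0000)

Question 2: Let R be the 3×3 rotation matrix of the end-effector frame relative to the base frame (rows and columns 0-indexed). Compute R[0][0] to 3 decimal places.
End-effector x-axis (col 0 of R) = (-0.9659,-0.2588,-0.0000)
R[0][0] = -0.9659

-0.966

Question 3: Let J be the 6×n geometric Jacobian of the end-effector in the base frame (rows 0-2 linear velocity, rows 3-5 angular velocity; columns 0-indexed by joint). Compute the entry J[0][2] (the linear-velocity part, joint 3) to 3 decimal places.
prismatic axis z_2 = (-0.7071,0.7071,0.0000)
J_v[:, 2] = z_2; J_ω[:, 2] = (0,0,0)
entry J[0][2] = -0.7071

-0.707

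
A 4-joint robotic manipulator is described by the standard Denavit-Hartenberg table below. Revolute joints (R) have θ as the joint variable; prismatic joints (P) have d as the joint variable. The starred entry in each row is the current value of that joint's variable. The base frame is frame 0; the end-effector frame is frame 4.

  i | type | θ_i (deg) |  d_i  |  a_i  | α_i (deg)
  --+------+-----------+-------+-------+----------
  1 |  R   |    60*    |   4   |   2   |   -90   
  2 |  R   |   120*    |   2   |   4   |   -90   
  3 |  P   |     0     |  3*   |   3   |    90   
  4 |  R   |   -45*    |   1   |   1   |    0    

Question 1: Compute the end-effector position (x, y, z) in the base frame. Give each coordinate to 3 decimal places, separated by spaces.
after link 1: o_1 = (1.0000, 1.7321, 4.0000)
after link 2: o_2 = (-1.7321, 1.0000, 0.5359)
after link 3: o_3 = (-3.7811, -2.5490, -0.5622)
after link 4: o_4 = (-4.5177, -1.8249, -1.5281)

-4.518 -1.825 -1.528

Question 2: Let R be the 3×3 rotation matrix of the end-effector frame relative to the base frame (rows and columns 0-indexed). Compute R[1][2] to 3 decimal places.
End-effector z-axis (col 2 of R) = (-0.8660,0.5000,0.0000)
R[1][2] = 0.5000

0.500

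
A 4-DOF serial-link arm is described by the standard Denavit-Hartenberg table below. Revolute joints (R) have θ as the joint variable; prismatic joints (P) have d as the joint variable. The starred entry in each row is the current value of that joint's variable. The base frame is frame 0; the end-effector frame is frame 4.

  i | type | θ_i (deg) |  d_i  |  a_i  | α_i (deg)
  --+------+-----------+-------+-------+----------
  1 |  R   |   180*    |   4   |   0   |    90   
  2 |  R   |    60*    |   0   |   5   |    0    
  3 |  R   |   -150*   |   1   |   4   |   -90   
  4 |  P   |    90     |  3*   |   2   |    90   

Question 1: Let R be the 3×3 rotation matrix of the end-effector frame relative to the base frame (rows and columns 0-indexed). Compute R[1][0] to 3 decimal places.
End-effector x-axis (col 0 of R) = (-0.0000,-1.0000,-0.0000)
R[1][0] = -1.0000

-1.000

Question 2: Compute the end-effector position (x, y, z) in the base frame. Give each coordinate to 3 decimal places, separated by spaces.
-5.500 -1.000 4.330

after link 1: o_1 = (0.0000, 0.0000, 4.0000)
after link 2: o_2 = (-2.5000, 0.0000, 8.3301)
after link 3: o_3 = (-2.5000, 1.0000, 4.3301)
after link 4: o_4 = (-5.5000, -1.0000, 4.3301)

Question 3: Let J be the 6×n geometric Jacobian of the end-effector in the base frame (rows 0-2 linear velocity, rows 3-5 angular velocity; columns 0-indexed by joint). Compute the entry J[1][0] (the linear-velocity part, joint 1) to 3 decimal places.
axis z_0 = ẑ; lever o_n−o_0 = (-5.5000,-1.0000,4.3301)
cross product → J_v[:, 0] = (1.0000,-5.5000,0.0000)
J_ω[:, 0] = z_0
entry J[1][0] = -5.5000

-5.500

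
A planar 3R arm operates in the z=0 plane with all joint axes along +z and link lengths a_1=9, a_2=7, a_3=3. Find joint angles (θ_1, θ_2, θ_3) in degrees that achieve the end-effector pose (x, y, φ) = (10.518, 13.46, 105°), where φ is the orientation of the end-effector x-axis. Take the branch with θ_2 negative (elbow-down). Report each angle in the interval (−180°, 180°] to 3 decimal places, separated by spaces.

56.160 -29.994 78.834

wrist centre = target − a_3·(cos φ, sin φ) = (11.2945, 10.5622)
cos θ_2 = (239.1253−9²−7²)/(2·9·7) = 0.8661; θ_2 = -29.9944° (elbow-down)
β = atan2(10.5622,11.2945) = 43.0812°; ψ = atan2(-3.4994,15.0625) = -13.0793°
θ_1 = β − ψ = 56.1605°
θ_3 = φ − θ_1 − θ_2 = 78.8340° (wrapped to (-180°,180°])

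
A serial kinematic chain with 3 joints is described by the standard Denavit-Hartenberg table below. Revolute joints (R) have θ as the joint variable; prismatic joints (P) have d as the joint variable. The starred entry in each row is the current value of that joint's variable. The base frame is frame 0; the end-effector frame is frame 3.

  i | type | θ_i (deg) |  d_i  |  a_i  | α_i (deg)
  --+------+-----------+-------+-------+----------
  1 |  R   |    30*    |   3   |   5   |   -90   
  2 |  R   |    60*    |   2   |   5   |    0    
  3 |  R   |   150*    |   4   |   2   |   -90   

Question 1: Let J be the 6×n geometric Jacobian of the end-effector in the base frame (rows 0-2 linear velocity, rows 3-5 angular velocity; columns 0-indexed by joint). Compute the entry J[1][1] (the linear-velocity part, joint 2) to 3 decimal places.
axis z_1 = (-0.5000,0.8660,0.0000); lever o_n−o_1 = (-2.3349,5.5801,-3.3301)
cross product → J_v[:, 1] = (-2.8840,-1.6651,-0.7679)
J_ω[:, 1] = z_1
entry J[1][1] = -1.6651

-1.665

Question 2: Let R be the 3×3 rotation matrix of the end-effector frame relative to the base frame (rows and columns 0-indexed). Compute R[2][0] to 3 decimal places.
0.500

End-effector x-axis (col 0 of R) = (-0.7500,-0.4330,0.5000)
R[2][0] = 0.5000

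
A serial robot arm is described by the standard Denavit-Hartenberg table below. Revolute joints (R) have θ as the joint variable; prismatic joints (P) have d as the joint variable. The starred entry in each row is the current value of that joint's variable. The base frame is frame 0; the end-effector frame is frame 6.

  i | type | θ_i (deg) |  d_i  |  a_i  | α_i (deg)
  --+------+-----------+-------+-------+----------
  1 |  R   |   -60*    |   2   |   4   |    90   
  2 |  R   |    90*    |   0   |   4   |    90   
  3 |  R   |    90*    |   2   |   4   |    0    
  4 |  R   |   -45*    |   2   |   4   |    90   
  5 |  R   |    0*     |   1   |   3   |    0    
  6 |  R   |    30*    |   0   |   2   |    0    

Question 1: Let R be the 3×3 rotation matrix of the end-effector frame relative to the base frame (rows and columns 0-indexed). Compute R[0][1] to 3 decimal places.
0.739

End-effector y-axis (col 1 of R) = (0.7392,-0.5732,-0.3536)
R[0][1] = 0.7392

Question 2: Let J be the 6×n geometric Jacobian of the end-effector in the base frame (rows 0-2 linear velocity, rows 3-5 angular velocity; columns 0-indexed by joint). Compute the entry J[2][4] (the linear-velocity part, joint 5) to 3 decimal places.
-0.707

axis z_4 = (0.6124,0.3536,0.7071); lever o_n−o_4 = (-1.7854,-2.1855,4.0532)
cross product → J_v[:, 4] = (2.9784,-3.7445,-0.7071)
J_ω[:, 4] = z_4
entry J[2][4] = -0.7071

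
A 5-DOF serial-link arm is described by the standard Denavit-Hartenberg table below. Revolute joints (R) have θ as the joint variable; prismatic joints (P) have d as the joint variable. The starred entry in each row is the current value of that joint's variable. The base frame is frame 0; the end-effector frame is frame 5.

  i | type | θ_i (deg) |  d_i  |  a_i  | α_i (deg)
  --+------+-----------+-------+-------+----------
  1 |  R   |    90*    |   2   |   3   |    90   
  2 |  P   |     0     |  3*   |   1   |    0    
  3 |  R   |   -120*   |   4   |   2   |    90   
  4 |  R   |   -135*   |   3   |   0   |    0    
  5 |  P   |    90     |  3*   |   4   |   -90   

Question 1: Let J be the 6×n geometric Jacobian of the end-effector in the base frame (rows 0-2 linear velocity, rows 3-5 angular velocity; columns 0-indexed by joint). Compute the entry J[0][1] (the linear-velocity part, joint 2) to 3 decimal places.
1.000

prismatic axis z_1 = (1.0000,-0.0000,0.0000)
J_v[:, 1] = z_1; J_ω[:, 1] = (0,0,0)
entry J[0][1] = 1.0000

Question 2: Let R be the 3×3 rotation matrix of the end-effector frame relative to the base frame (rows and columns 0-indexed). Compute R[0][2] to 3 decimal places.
0.707

End-effector z-axis (col 2 of R) = (0.7071,-0.3536,-0.6124)
R[0][2] = 0.7071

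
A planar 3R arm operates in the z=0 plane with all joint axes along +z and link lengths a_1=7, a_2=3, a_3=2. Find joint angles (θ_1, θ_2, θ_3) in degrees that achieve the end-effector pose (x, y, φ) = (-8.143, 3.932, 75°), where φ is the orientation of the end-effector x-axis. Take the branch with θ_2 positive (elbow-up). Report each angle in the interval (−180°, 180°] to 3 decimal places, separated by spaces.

wrist centre = target − a_3·(cos φ, sin φ) = (-8.6606, 2.0001)
cos θ_2 = (79.0072−7²−3²)/(2·7·3) = 0.5002; θ_2 = 59.9886° (elbow-up)
β = atan2(2.0001,-8.6606) = 166.9957°; ψ = atan2(2.5978,8.5005) = 16.9933°
θ_1 = β − ψ = 150.0024°
θ_3 = φ − θ_1 − θ_2 = -134.9910° (wrapped to (-180°,180°])

150.002 59.989 -134.991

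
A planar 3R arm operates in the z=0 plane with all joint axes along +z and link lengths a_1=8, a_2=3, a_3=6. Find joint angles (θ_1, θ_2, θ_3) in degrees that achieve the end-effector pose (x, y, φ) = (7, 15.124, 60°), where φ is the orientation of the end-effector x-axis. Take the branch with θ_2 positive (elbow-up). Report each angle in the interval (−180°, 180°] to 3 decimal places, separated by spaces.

wrist centre = target − a_3·(cos φ, sin φ) = (4.0000, 9.9278)
cos θ_2 = (114.5622−8²−3²)/(2·8·3) = 0.8659; θ_2 = 30.0169° (elbow-up)
β = atan2(9.9278,4.0000) = 68.0551°; ψ = atan2(1.5008,10.5976) = 8.0602°
θ_1 = β − ψ = 59.9949°
θ_3 = φ − θ_1 − θ_2 = -30.0118° (wrapped to (-180°,180°])

59.995 30.017 -30.012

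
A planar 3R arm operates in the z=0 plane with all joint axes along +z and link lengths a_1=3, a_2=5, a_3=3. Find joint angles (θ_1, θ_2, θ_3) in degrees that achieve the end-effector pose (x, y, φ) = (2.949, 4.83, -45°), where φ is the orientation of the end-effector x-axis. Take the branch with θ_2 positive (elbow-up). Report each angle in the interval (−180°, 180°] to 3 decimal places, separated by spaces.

wrist centre = target − a_3·(cos φ, sin φ) = (0.8277, 6.9513)
cos θ_2 = (49.0059−3²−5²)/(2·3·5) = 0.5002; θ_2 = 59.9870° (elbow-up)
β = atan2(6.9513,0.8277) = 83.2099°; ψ = atan2(4.3296,5.5010) = 38.2046°
θ_1 = β − ψ = 45.0053°
θ_3 = φ − θ_1 − θ_2 = -149.9923° (wrapped to (-180°,180°])

45.005 59.987 -149.992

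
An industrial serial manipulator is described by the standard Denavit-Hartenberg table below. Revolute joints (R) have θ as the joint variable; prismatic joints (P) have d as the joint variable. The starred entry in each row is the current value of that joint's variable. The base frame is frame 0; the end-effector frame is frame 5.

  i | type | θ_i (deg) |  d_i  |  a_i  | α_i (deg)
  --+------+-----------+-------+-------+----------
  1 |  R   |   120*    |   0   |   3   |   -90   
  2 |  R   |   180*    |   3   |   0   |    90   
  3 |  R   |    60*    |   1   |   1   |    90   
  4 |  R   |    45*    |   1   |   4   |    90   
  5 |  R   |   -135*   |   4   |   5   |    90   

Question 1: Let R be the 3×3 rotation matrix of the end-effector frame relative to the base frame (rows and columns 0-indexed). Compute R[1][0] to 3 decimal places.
0.787

End-effector x-axis (col 0 of R) = (-0.3624,0.7866,0.5000)
R[1][0] = 0.7866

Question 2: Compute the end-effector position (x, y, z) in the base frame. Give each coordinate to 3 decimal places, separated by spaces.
after link 1: o_1 = (-1.5000, 2.5981, 0.0000)
after link 2: o_2 = (-4.0981, 1.0981, 0.0000)
after link 3: o_3 = (-4.5981, 0.2321, -1.0000)
after link 4: o_4 = (-5.1463, -2.7174, -3.8284)
after link 5: o_5 = (-8.3723, -1.2341, 1.5000)

-8.372 -1.234 1.500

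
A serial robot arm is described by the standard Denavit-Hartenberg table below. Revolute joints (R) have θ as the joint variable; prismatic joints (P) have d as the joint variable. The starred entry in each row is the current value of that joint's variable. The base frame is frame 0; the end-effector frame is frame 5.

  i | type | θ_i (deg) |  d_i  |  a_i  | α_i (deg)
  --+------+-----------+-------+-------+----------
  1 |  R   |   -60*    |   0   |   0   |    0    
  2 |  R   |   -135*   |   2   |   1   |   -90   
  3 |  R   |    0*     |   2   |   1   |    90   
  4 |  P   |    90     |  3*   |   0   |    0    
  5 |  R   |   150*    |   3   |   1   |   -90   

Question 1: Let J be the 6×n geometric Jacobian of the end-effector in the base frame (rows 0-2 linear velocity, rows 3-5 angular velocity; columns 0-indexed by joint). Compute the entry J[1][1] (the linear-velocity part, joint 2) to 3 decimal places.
-1.742

axis z_1 = (0.0000,0.0000,1.0000); lever o_n−o_1 = (-1.7424,-0.7071,8.0000)
cross product → J_v[:, 1] = (0.7071,-1.7424,0.0000)
J_ω[:, 1] = z_1
entry J[1][1] = -1.7424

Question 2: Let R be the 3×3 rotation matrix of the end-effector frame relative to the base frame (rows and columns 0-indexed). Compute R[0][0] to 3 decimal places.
End-effector x-axis (col 0 of R) = (0.7071,0.7071,0.0000)
R[0][0] = 0.7071

0.707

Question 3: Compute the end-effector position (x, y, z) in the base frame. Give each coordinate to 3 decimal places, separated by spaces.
after link 1: o_1 = (0.0000, 0.0000, 0.0000)
after link 2: o_2 = (-0.9659, 0.2588, 2.0000)
after link 3: o_3 = (-2.4495, -1.4142, 2.0000)
after link 4: o_4 = (-2.4495, -1.4142, 5.0000)
after link 5: o_5 = (-1.7424, -0.7071, 8.0000)

-1.742 -0.707 8.000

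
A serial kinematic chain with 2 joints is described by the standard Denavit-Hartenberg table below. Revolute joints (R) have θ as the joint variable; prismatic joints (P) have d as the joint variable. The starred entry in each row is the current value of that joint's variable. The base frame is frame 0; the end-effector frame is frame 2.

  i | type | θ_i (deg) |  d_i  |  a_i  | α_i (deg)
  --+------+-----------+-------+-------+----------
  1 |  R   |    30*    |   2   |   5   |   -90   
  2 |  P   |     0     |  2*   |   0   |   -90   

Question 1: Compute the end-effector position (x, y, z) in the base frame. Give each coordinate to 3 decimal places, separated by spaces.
after link 1: o_1 = (4.3301, 2.5000, 2.0000)
after link 2: o_2 = (3.3301, 4.2321, 2.0000)

3.330 4.232 2.000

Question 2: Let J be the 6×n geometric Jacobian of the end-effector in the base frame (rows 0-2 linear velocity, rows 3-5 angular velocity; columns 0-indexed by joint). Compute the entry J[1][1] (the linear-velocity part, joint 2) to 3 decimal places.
0.866

prismatic axis z_1 = (-0.5000,0.8660,0.0000)
J_v[:, 1] = z_1; J_ω[:, 1] = (0,0,0)
entry J[1][1] = 0.8660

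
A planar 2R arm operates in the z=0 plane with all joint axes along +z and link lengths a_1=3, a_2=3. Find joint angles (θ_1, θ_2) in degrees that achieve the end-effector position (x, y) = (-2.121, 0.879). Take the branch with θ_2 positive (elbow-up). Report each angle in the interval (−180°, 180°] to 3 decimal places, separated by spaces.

cos θ_2 = (5.2713−3²−3²)/(2·3·3) = -0.7072; θ_2 = 135.0036° (elbow-up)
β = atan2(0.8790,-2.1210) = 157.4896°; ψ = atan2(2.1212,0.8785) = 67.5018°
θ_1 = β − ψ = 89.9878°

89.988 135.004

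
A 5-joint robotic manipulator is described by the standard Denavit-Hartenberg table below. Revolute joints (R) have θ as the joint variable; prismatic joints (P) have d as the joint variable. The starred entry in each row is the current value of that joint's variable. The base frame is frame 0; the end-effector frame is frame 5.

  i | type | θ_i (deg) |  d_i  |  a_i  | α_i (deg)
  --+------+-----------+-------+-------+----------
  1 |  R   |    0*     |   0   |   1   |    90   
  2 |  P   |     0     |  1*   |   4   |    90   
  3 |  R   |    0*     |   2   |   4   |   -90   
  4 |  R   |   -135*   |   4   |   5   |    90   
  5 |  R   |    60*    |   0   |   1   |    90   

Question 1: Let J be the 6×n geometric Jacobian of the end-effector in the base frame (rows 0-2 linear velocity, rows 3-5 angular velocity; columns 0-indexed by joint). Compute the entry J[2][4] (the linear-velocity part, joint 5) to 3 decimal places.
axis z_4 = (-0.7071,-0.0000,0.7071); lever o_n−o_4 = (-0.3536,-0.8660,-0.3536)
cross product → J_v[:, 4] = (0.6124,-0.5000,0.6124)
J_ω[:, 4] = z_4
entry J[2][4] = 0.6124

0.612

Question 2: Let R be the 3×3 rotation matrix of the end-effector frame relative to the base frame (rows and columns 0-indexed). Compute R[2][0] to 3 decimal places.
End-effector x-axis (col 0 of R) = (-0.3536,-0.8660,-0.3536)
R[2][0] = -0.3536

-0.354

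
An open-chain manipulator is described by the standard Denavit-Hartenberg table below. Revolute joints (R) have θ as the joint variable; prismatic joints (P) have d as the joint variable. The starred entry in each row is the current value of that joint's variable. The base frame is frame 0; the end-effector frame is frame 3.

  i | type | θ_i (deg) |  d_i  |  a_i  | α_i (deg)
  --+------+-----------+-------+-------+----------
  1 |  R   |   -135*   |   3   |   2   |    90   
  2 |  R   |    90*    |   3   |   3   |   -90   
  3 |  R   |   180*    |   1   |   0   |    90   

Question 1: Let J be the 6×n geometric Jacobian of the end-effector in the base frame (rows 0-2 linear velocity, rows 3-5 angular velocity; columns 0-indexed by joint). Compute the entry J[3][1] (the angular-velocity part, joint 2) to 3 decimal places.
axis z_1 = (-0.7071,0.7071,0.0000); lever o_n−o_1 = (-1.4142,2.8284,3.0000)
cross product → J_v[:, 1] = (2.1213,2.1213,-1.0000)
J_ω[:, 1] = z_1
entry J[3][1] = -0.7071

-0.707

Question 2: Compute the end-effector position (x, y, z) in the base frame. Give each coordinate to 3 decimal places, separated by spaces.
-2.828 1.414 6.000

after link 1: o_1 = (-1.4142, -1.4142, 3.0000)
after link 2: o_2 = (-3.5355, 0.7071, 6.0000)
after link 3: o_3 = (-2.8284, 1.4142, 6.0000)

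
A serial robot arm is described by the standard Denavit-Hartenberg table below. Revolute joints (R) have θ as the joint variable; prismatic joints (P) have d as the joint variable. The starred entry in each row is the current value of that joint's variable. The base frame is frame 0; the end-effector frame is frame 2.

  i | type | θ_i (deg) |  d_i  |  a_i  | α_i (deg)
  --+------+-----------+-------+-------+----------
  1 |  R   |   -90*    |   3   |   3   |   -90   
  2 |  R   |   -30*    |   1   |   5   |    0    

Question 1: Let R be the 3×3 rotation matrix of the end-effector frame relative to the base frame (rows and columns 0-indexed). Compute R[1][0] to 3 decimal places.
End-effector x-axis (col 0 of R) = (0.0000,-0.8660,0.5000)
R[1][0] = -0.8660

-0.866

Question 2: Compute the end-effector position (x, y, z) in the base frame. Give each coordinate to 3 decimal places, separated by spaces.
1.000 -7.330 5.500

after link 1: o_1 = (0.0000, -3.0000, 3.0000)
after link 2: o_2 = (1.0000, -7.3301, 5.5000)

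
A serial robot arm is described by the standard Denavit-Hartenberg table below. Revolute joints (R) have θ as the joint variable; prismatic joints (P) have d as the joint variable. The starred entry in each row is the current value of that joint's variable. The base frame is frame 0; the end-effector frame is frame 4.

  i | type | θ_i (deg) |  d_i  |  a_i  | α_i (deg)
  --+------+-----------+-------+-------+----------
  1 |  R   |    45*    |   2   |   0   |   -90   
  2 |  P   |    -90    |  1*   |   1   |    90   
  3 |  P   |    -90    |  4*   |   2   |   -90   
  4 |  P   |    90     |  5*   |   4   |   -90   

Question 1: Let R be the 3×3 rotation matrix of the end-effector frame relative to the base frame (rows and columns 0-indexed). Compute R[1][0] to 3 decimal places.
0.707

End-effector x-axis (col 0 of R) = (0.7071,0.7071,0.0000)
R[1][0] = 0.7071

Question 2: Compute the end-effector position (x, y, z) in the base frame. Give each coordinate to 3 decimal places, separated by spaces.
0.707 -0.707 8.000

after link 1: o_1 = (0.0000, 0.0000, 2.0000)
after link 2: o_2 = (-0.7071, 0.7071, 3.0000)
after link 3: o_3 = (-2.1213, -3.5355, 3.0000)
after link 4: o_4 = (0.7071, -0.7071, 8.0000)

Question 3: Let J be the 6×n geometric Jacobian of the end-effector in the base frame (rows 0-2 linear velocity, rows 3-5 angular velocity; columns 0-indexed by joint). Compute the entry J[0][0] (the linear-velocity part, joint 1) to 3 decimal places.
axis z_0 = ẑ; lever o_n−o_0 = (0.7071,-0.7071,8.0000)
cross product → J_v[:, 0] = (0.7071,0.7071,-0.0000)
J_ω[:, 0] = z_0
entry J[0][0] = 0.7071

0.707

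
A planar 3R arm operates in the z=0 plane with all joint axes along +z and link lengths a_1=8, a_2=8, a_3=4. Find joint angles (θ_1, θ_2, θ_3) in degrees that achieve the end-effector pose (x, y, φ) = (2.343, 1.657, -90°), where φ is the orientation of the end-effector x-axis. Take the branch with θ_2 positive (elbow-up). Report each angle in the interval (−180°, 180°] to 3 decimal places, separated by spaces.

0.002 134.999 134.999

wrist centre = target − a_3·(cos φ, sin φ) = (2.3430, 5.6570)
cos θ_2 = (37.4913−8²−8²)/(2·8·8) = -0.7071; θ_2 = 134.9994° (elbow-up)
β = atan2(5.6570,2.3430) = 67.5018°; ψ = atan2(5.6569,2.3432) = 67.4997°
θ_1 = β − ψ = 0.0021°
θ_3 = φ − θ_1 − θ_2 = 134.9985° (wrapped to (-180°,180°])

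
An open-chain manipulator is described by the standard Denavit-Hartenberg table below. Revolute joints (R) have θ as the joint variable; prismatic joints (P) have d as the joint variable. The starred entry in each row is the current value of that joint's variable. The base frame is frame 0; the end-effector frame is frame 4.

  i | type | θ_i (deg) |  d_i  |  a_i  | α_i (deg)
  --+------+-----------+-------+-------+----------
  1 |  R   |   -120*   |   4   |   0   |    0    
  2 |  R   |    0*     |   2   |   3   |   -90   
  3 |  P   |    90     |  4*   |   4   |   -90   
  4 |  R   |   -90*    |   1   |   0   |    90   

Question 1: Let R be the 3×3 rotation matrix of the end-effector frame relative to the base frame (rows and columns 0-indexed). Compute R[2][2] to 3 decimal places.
End-effector z-axis (col 2 of R) = (0.0000,0.0000,1.0000)
R[2][2] = 1.0000

1.000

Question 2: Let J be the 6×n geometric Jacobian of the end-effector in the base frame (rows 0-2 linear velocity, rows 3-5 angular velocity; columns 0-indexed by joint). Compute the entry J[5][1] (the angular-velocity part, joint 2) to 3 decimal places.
1.000

axis z_1 = (0.0000,0.0000,1.0000); lever o_n−o_1 = (2.4641,-3.7321,-2.0000)
cross product → J_v[:, 1] = (3.7321,2.4641,-0.0000)
J_ω[:, 1] = z_1
entry J[5][1] = 1.0000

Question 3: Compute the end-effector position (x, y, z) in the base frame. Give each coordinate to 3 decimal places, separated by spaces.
after link 1: o_1 = (0.0000, 0.0000, 4.0000)
after link 2: o_2 = (-1.5000, -2.5981, 6.0000)
after link 3: o_3 = (1.9641, -4.5981, 2.0000)
after link 4: o_4 = (2.4641, -3.7321, 2.0000)

2.464 -3.732 2.000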